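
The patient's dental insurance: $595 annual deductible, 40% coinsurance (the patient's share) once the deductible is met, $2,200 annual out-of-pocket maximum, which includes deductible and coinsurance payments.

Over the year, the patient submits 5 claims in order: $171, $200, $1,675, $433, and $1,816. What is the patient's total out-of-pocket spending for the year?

Claim 1 — $171: all of it applies to the deductible. Cost to patient: $171. OOP to date $171.
Claim 2 — $200: fully absorbed by the deductible. Patient owes $200 (running OOP $371).
Claim 3 — $1,675: $224 to deductible, leaving $1,451; coinsurance $1,451 × 40% = $580.40. Cost to patient: $804.40. OOP to date $1,175.40.
Claim 4 — $433: deductible met; 40% of $433 = $173.20. Patient pays $173.20; OOP now $1,348.60.
Claim 5 — $1,816: 40% coinsurance on $1,816 = $726.40. Patient pays $726.40; OOP now $2,075.
Total paid by the patient: $171 + $200 + $804.40 + $173.20 + $726.40 = $2,075.

$2,075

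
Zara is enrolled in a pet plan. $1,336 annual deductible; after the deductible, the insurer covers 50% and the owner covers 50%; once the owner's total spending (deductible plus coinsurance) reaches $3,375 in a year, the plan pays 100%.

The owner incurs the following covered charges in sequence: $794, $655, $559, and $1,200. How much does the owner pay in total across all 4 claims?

$2,272

#1 ($794): entire amount goes to the deductible. Owner pays $794; OOP now $794.
#2 ($655): $542 finishes the deductible; $113 goes to coinsurance; owner's 50% is $56.50. Owner pays $598.50; OOP now $1,392.50.
#3 ($559): 50% coinsurance on $559 = $279.50. Owner pays $279.50; OOP now $1,672.
#4 ($1,200): deductible met; 50% of $1,200 = $600. Owner owes $600 (running OOP $2,272).
Summing the owner's payments: $794 + $598.50 + $279.50 + $600 = $2,272.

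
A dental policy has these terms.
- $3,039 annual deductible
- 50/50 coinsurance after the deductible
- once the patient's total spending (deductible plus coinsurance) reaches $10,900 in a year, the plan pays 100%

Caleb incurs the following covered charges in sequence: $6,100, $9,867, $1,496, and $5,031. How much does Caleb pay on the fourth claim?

Bill 1, $6,100: deductible takes $3,039, $3,061 remains; patient's 50% is $1,530.50. Patient owes $4,569.50 (running OOP $4,569.50).
Bill 2, $9,867: deductible already satisfied, so patient's share is 50% × $9,867 = $4,933.50. Patient pays $4,933.50; OOP now $9,503.
Bill 3, $1,496: deductible met; 50% of $1,496 = $748. Patient owes $748 (running OOP $10,251).
Bill 4, $5,031: 50% coinsurance on $5,031 = $2,515.50. Adding that to $10,251 gives $12,766.50, past the $10,900 cap; patient pays only $10,900 − $10,251 = $649.

$649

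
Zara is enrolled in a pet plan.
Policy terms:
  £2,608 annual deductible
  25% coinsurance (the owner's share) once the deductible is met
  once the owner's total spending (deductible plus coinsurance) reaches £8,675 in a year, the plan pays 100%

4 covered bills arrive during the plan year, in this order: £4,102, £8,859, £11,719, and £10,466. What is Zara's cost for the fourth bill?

£549

#1 (£4,102): deductible takes £2,608, £1,494 remains; coinsurance £1,494 × 25% = £373.50. Owner owes £2,981.50 (running OOP £2,981.50).
#2 (£8,859): 25% coinsurance on £8,859 = £2,214.75. Owner owes £2,214.75 (running OOP £5,196.25).
#3 (£11,719): 25% coinsurance on £11,719 = £2,929.75. Owner pays £2,929.75; OOP now £8,126.
#4 (£10,466): deductible already satisfied, so owner's share is 25% × £10,466 = £2,616.50. Adding that to £8,126 gives £10,742.50, past the £8,675 cap; owner pays only £8,675 − £8,126 = £549.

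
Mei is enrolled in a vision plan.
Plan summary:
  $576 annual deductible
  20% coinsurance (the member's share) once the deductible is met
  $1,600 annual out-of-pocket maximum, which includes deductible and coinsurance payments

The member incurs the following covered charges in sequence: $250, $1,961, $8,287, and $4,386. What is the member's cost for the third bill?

$697

#1 ($250): all of it applies to the deductible. Member pays $250; OOP now $250.
#2 ($1,961): deductible takes $326, $1,635 remains; 20% of $1,635 = $327. Member pays $653; OOP now $903.
#3 ($8,287): 20% coinsurance on $8,287 = $1,657.40. Adding that to $903 gives $2,560.40, past the $1,600 cap; member pays only $1,600 − $903 = $697.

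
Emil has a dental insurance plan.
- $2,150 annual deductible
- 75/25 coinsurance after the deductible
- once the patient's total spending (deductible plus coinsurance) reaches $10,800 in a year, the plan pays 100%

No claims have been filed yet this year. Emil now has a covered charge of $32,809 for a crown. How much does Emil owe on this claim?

$9,814.75

Deductible not yet touched, so the first $2,150 of the bill goes to the deductible.
After the $2,150 deductible portion, $32,809 − $2,150 = $30,659 is subject to coinsurance.
Coinsurance: $30,659 × 25% = $7,664.75.
Patient responsibility before any cap: $2,150 + $7,664.75 = $9,814.75.
Year-to-date out-of-pocket becomes $0 + $9,814.75 = $9,814.75, still under the $10,800 maximum, so no cap applies.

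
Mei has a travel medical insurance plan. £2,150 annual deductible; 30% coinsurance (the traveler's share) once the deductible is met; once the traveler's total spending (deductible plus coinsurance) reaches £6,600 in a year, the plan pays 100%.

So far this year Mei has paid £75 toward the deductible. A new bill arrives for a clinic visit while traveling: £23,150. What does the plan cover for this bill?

£16,625

£75 of the £2,150 deductible is already met, leaving £2,075.
The remaining £21,075 (= £23,150 − £2,075) moves to coinsurance.
30% of £21,075 = £6,322.50 falls to the traveler.
So the traveler owes £2,075 + £6,322.50 = £8,397.50 before any cap.
Adding £8,397.50 to the £75 already spent would give £8,472.50, which exceeds the £6,600 cap; the traveler pays just £6,600 − £75 = £6,525.
The plan picks up £23,150 − £6,525 = £16,625.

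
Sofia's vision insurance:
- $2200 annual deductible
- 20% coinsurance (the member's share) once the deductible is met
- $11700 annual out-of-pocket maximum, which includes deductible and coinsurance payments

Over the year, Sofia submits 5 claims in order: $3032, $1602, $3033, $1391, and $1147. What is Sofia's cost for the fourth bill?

$278.20

Claim 1 — $3032: $2200 to deductible, leaving $832; 20% of $832 = $166.40. Cost to member: $2366.40. OOP to date $2366.40.
Claim 2 — $1602: deductible already satisfied, so member's share is 20% × $1602 = $320.40. Member owes $320.40 (running OOP $2686.80).
Claim 3 — $3033: deductible already satisfied, so member's share is 20% × $3033 = $606.60. Cost to member: $606.60. OOP to date $3293.40.
Claim 4 — $1391: 20% coinsurance on $1391 = $278.20. Cost to member: $278.20. OOP to date $3571.60.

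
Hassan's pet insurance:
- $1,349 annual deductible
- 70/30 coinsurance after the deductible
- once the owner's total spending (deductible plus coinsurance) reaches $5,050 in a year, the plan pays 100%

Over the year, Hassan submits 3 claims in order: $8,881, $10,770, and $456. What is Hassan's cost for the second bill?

$1,441.40

Bill 1, $8,881: $1,349 finishes the deductible; $7,532 goes to coinsurance; coinsurance $7,532 × 30% = $2,259.60. Owner pays $3,608.60; OOP now $3,608.60.
Bill 2, $10,770: 30% coinsurance on $10,770 = $3,231. Adding that to $3,608.60 gives $6,839.60, past the $5,050 cap; owner pays only $5,050 − $3,608.60 = $1,441.40.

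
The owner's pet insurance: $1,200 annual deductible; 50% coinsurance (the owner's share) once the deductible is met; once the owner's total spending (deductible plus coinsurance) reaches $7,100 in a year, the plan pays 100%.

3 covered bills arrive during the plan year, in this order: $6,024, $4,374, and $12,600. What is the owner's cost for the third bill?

#1 ($6,024): $1,200 finishes the deductible; $4,824 goes to coinsurance; 50% of $4,824 = $2,412. Cost to owner: $3,612. OOP to date $3,612.
#2 ($4,374): 50% coinsurance on $4,374 = $2,187. Cost to owner: $2,187. OOP to date $5,799.
#3 ($12,600): deductible already satisfied, so owner's share is 50% × $12,600 = $6,300. OOP would hit $12,099 > $7,100, so the cap limits the owner to $7,100 − $5,799 = $1,301.

$1,301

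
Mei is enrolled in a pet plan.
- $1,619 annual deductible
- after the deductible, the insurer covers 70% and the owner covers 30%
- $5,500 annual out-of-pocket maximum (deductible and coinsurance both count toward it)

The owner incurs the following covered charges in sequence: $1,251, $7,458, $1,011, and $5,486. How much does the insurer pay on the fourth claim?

#1 ($1,251): all of it applies to the deductible. Owner owes $1,251 (running OOP $1,251). Plan pays $1,251 − $1,251 = $0.
#2 ($7,458): deductible takes $368, $7,090 remains; 30% of $7,090 = $2,127. Owner owes $2,495 (running OOP $3,746). Plan pays $7,458 − $2,495 = $4,963.
#3 ($1,011): deductible already satisfied, so owner's share is 30% × $1,011 = $303.30. Owner owes $303.30 (running OOP $4,049.30). Plan pays $1,011 − $303.30 = $707.70.
#4 ($5,486): 30% coinsurance on $5,486 = $1,645.80. Adding that to $4,049.30 gives $5,695.10, past the $5,500 cap; owner pays only $5,500 − $4,049.30 = $1,450.70. Insurer: $5,486 − $1,450.70 = $4,035.30.

$4,035.30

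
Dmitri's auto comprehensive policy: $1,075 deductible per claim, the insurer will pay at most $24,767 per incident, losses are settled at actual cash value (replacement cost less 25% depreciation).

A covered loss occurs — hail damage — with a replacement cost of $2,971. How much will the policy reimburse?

$1,153.25

Actual cash value after 25% depreciation: $2,971 × 75% = $2,228.25.
Subtract the deductible: $2,228.25 − $1,075 = $1,153.25.
$1,153.25 is within the $24,767 limit, so the insurer pays $1,153.25.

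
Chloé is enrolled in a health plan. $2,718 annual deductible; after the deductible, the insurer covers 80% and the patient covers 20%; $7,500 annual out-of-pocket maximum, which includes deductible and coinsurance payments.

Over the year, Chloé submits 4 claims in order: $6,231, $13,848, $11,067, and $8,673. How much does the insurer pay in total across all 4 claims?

$32,319

Bill 1, $6,231: $2,718 to deductible, leaving $3,513; 20% of $3,513 = $702.60. Patient owes $3,420.60 (running OOP $3,420.60). Plan pays $6,231 − $3,420.60 = $2,810.40.
Bill 2, $13,848: deductible met; 20% of $13,848 = $2,769.60. Cost to patient: $2,769.60. OOP to date $6,190.20. Insurer: $13,848 − $2,769.60 = $11,078.40.
Bill 3, $11,067: 20% coinsurance on $11,067 = $2,213.40. That would push OOP to $8,403.60, over the $7,500 cap, so patient pays $7,500 − $6,190.20 = $1,309.80. Plan pays $11,067 − $1,309.80 = $9,757.20.
Bill 4, $8,673: deductible met; 20% of $8,673 = $1,734.60. That would push OOP to $9,234.60, over the $7,500 cap, so patient pays $7,500 − $7,500 = $0. Plan pays $8,673 − $0 = $8,673.
Insurer total: $2,810.40 + $11,078.40 + $9,757.20 + $8,673 = $32,319.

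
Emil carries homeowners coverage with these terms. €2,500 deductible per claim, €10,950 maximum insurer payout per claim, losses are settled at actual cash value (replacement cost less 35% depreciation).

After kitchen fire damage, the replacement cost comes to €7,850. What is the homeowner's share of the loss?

€5,247.50

Depreciate 35%: the covered value is €7,850 × 0.65 = €5,102.50.
After the deductible, €5,102.50 − €2,500 = €2,602.50 remains.
€2,602.50 ≤ €10,950, so the limit doesn't bind; insurer pays €2,602.50.
Homeowner's share is the uncovered remainder: €7,850 − €2,602.50 = €5,247.50.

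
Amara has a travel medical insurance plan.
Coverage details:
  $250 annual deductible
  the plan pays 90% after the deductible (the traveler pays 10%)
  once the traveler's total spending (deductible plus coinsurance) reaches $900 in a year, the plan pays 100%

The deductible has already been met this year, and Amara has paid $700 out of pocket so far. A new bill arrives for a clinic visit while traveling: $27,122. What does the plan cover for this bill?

The deductible is already satisfied, so the full bill goes to coinsurance.
Coinsurance: $27,122 × 10% = $2,712.20.
Adding $2,712.20 to the $700 already spent would give $3,412.20, which exceeds the $900 cap; the traveler pays just $900 − $700 = $200.
The plan picks up $27,122 − $200 = $26,922.

$26,922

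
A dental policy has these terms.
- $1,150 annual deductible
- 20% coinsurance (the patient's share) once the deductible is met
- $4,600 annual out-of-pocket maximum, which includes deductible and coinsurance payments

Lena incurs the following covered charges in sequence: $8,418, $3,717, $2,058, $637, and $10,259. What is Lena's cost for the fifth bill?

#1 ($8,418): $1,150 to deductible, leaving $7,268; coinsurance $7,268 × 20% = $1,453.60. Patient owes $2,603.60 (running OOP $2,603.60).
#2 ($3,717): deductible met; 20% of $3,717 = $743.40. Cost to patient: $743.40. OOP to date $3,347.
#3 ($2,058): deductible met; 20% of $2,058 = $411.60. Cost to patient: $411.60. OOP to date $3,758.60.
#4 ($637): 20% coinsurance on $637 = $127.40. Patient owes $127.40 (running OOP $3,886).
#5 ($10,259): 20% coinsurance on $10,259 = $2,051.80. That would push OOP to $5,937.80, over the $4,600 cap, so patient pays $4,600 − $3,886 = $714.

$714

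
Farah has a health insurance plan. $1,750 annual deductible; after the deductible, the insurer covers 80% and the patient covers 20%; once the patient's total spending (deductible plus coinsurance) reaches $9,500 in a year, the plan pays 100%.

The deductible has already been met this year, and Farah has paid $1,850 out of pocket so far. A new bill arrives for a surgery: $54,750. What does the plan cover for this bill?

The deductible is already satisfied, so the full bill goes to coinsurance.
Coinsurance: $54,750 × 20% = $10,950.
Year-to-date out-of-pocket would reach $1,850 + $10,950 = $12,800, above the $9,500 maximum, so the patient pays only $9,500 − $1,850 = $7,650.
Insurer pays the balance: $54,750 − $7,650 = $47,100.

$47,100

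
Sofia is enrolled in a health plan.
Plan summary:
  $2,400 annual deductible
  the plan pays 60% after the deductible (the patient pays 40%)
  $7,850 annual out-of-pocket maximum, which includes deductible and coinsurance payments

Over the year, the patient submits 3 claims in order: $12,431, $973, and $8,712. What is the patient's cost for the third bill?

Claim 1 ($12,431): $2,400 finishes the deductible; $10,031 goes to coinsurance; 40% of $10,031 = $4,012.40. Patient pays $6,412.40; OOP now $6,412.40.
Claim 2 ($973): deductible already satisfied, so patient's share is 40% × $973 = $389.20. Patient pays $389.20; OOP now $6,801.60.
Claim 3 ($8,712): deductible met; 40% of $8,712 = $3,484.80. That would push OOP to $10,286.40, over the $7,850 cap, so patient pays $7,850 − $6,801.60 = $1,048.40.

$1,048.40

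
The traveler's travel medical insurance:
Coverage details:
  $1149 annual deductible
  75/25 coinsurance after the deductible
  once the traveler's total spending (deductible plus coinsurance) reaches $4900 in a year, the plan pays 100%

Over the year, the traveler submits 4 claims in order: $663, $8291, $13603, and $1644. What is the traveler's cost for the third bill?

Bill 1, $663: all of it applies to the deductible. Traveler owes $663 (running OOP $663).
Bill 2, $8291: $486 to deductible, leaving $7805; traveler's 25% is $1951.25. Traveler owes $2437.25 (running OOP $3100.25).
Bill 3, $13603: deductible met; 25% of $13603 = $3400.75. That would push OOP to $6501, over the $4900 cap, so traveler pays $4900 − $3100.25 = $1799.75.

$1799.75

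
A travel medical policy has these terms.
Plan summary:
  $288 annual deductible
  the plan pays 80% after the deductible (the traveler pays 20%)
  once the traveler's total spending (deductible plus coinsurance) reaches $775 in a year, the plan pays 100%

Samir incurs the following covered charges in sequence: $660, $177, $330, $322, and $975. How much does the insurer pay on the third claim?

Claim 1 ($660): $288 to deductible, leaving $372; coinsurance $372 × 20% = $74.40. Traveler owes $362.40 (running OOP $362.40). Plan pays $660 − $362.40 = $297.60.
Claim 2 ($177): deductible already satisfied, so traveler's share is 20% × $177 = $35.40. Traveler pays $35.40; OOP now $397.80. Insurer: $177 − $35.40 = $141.60.
Claim 3 ($330): deductible already satisfied, so traveler's share is 20% × $330 = $66. Traveler pays $66; OOP now $463.80. Plan pays $330 − $66 = $264.

$264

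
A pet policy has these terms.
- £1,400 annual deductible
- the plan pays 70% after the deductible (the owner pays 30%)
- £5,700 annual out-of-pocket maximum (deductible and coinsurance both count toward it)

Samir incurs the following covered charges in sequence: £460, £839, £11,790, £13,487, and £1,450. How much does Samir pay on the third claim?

£3,607.70

Claim 1 — £460: fully absorbed by the deductible. Owner pays £460; OOP now £460.
Claim 2 — £839: entire amount goes to the deductible. Cost to owner: £839. OOP to date £1,299.
Claim 3 — £11,790: deductible takes £101, £11,689 remains; 30% of £11,689 = £3,506.70. Cost to owner: £3,607.70. OOP to date £4,906.70.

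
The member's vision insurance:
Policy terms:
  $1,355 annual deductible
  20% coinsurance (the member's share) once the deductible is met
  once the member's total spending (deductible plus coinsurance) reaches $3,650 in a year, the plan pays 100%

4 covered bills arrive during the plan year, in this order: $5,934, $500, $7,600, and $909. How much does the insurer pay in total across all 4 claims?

$11,293

#1 ($5,934): $1,355 to deductible, leaving $4,579; member's 20% is $915.80. Cost to member: $2,270.80. OOP to date $2,270.80. Insurer: $5,934 − $2,270.80 = $3,663.20.
#2 ($500): deductible met; 20% of $500 = $100. Cost to member: $100. OOP to date $2,370.80. Plan pays $500 − $100 = $400.
#3 ($7,600): 20% coinsurance on $7,600 = $1,520. Adding that to $2,370.80 gives $3,890.80, past the $3,650 cap; member pays only $3,650 − $2,370.80 = $1,279.20. Insurer: $7,600 − $1,279.20 = $6,320.80.
#4 ($909): 20% coinsurance on $909 = $181.80. OOP would hit $3,831.80 > $3,650, so the cap limits the member to $3,650 − $3,650 = $0. Insurer: $909 − $0 = $909.
Insurer total = bills − member's total = $14,943 − $3,650 = $11,293.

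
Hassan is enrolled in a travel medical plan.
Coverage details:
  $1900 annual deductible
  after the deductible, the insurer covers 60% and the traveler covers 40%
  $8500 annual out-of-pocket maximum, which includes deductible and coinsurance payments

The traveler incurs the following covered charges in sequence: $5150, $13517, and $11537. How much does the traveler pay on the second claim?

$5300

Claim 1 ($5150): $1900 finishes the deductible; $3250 goes to coinsurance; traveler's 40% is $1300. Cost to traveler: $3200. OOP to date $3200.
Claim 2 ($13517): 40% coinsurance on $13517 = $5406.80. Adding that to $3200 gives $8606.80, past the $8500 cap; traveler pays only $8500 − $3200 = $5300.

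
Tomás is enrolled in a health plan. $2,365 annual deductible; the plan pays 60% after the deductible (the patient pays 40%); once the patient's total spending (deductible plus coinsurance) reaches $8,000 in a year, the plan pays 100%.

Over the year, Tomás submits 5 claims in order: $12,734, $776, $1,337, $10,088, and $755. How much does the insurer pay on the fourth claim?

#1 ($12,734): $2,365 finishes the deductible; $10,369 goes to coinsurance; patient's 40% is $4,147.60. Patient owes $6,512.60 (running OOP $6,512.60). Insurer: $12,734 − $6,512.60 = $6,221.40.
#2 ($776): deductible met; 40% of $776 = $310.40. Patient pays $310.40; OOP now $6,823. Insurer: $776 − $310.40 = $465.60.
#3 ($1,337): deductible met; 40% of $1,337 = $534.80. Cost to patient: $534.80. OOP to date $7,357.80. Plan pays $1,337 − $534.80 = $802.20.
#4 ($10,088): deductible met; 40% of $10,088 = $4,035.20. Adding that to $7,357.80 gives $11,393, past the $8,000 cap; patient pays only $8,000 − $7,357.80 = $642.20. Insurer: $10,088 − $642.20 = $9,445.80.

$9,445.80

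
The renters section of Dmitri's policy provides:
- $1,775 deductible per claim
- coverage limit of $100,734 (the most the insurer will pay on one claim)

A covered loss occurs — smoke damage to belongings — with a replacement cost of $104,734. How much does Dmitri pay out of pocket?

$4,000

After the deductible, $104,734 − $1,775 = $102,959 remains.
The $100,734 per-incident cap binds; insurer pays $100,734.
Tenant's share is the uncovered remainder: $104,734 − $100,734 = $4,000.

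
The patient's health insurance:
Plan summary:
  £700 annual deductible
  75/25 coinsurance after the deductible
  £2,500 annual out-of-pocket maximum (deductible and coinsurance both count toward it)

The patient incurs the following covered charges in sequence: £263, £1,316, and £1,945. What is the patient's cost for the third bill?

£486.25

#1 (£263): fully absorbed by the deductible. Cost to patient: £263. OOP to date £263.
#2 (£1,316): deductible takes £437, £879 remains; coinsurance £879 × 25% = £219.75. Patient pays £656.75; OOP now £919.75.
#3 (£1,945): deductible met; 25% of £1,945 = £486.25. Patient owes £486.25 (running OOP £1,406).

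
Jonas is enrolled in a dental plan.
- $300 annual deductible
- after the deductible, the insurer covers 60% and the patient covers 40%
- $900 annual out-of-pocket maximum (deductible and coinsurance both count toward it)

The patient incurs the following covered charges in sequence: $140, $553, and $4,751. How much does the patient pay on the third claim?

Claim 1 ($140): all of it applies to the deductible. Cost to patient: $140. OOP to date $140.
Claim 2 ($553): $160 to deductible, leaving $393; 40% of $393 = $157.20. Patient pays $317.20; OOP now $457.20.
Claim 3 ($4,751): deductible met; 40% of $4,751 = $1,900.40. That would push OOP to $2,357.60, over the $900 cap, so patient pays $900 − $457.20 = $442.80.

$442.80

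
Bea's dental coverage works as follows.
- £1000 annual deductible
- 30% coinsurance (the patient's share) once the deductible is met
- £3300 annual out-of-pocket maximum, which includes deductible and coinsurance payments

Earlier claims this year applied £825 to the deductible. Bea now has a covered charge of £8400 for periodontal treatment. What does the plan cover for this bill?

Remaining deductible: £1000 − £825 = £175.
The remaining £8225 (= £8400 − £175) moves to coinsurance.
30% of £8225 = £2467.50 falls to the patient.
That puts the patient's cost at £175 + £2467.50 = £2642.50 before any cap.
Year-to-date out-of-pocket would reach £825 + £2642.50 = £3467.50, above the £3300 maximum, so the patient pays only £3300 − £825 = £2475.
The plan picks up £8400 − £2475 = £5925.

£5925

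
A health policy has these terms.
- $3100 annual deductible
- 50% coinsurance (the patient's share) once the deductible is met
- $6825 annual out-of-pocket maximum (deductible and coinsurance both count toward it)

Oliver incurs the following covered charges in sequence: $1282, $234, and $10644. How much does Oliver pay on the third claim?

Claim 1 — $1282: all of it applies to the deductible. Patient owes $1282 (running OOP $1282).
Claim 2 — $234: all of it applies to the deductible. Patient owes $234 (running OOP $1516).
Claim 3 — $10644: $1584 finishes the deductible; $9060 goes to coinsurance; patient's 50% is $4530. Together that's $1584 + $4530 = $6114. OOP would hit $7630 > $6825, so the cap limits the patient to $6825 − $1516 = $5309.

$5309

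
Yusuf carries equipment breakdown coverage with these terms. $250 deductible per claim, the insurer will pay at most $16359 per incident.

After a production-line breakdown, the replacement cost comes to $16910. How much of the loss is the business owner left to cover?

Less the $250 deductible: $16910 − $250 = $16660.
$16660 exceeds the $16359 limit, so the insurer pays the limit: $16359.
The business owner bears the rest of the original loss: $16910 − $16359 = $551.

$551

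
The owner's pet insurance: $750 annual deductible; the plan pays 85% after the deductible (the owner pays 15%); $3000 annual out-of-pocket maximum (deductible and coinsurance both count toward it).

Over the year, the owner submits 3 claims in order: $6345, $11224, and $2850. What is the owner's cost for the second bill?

Claim 1 — $6345: $750 to deductible, leaving $5595; owner's 15% is $839.25. Owner pays $1589.25; OOP now $1589.25.
Claim 2 — $11224: 15% coinsurance on $11224 = $1683.60. Adding that to $1589.25 gives $3272.85, past the $3000 cap; owner pays only $3000 − $1589.25 = $1410.75.

$1410.75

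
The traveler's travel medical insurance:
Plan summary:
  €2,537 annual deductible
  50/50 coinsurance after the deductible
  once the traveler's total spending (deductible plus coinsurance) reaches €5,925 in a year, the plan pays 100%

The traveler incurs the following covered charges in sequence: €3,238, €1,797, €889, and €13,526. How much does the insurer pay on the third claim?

#1 (€3,238): deductible takes €2,537, €701 remains; coinsurance €701 × 50% = €350.50. Cost to traveler: €2,887.50. OOP to date €2,887.50. Plan pays €3,238 − €2,887.50 = €350.50.
#2 (€1,797): deductible already satisfied, so traveler's share is 50% × €1,797 = €898.50. Traveler pays €898.50; OOP now €3,786. Plan pays €1,797 − €898.50 = €898.50.
#3 (€889): 50% coinsurance on €889 = €444.50. Traveler pays €444.50; OOP now €4,230.50. Insurer: €889 − €444.50 = €444.50.

€444.50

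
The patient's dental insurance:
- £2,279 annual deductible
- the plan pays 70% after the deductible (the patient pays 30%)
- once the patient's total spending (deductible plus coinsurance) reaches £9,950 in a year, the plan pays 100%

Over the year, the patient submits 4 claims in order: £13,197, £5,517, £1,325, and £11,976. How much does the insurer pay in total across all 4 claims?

Claim 1 (£13,197): £2,279 finishes the deductible; £10,918 goes to coinsurance; patient's 30% is £3,275.40. Patient owes £5,554.40 (running OOP £5,554.40). Insurer: £13,197 − £5,554.40 = £7,642.60.
Claim 2 (£5,517): deductible already satisfied, so patient's share is 30% × £5,517 = £1,655.10. Patient owes £1,655.10 (running OOP £7,209.50). Insurer: £5,517 − £1,655.10 = £3,861.90.
Claim 3 (£1,325): deductible met; 30% of £1,325 = £397.50. Patient pays £397.50; OOP now £7,607. Insurer: £1,325 − £397.50 = £927.50.
Claim 4 (£11,976): deductible already satisfied, so patient's share is 30% × £11,976 = £3,592.80. That would push OOP to £11,199.80, over the £9,950 cap, so patient pays £9,950 − £7,607 = £2,343. Insurer: £11,976 − £2,343 = £9,633.
Insurer total = bills − patient's total = £32,015 − £9,950 = £22,065.

£22,065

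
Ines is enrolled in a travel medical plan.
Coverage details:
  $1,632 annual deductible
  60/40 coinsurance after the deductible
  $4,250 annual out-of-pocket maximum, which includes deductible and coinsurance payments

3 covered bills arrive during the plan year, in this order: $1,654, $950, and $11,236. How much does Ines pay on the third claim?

#1 ($1,654): $1,632 to deductible, leaving $22; coinsurance $22 × 40% = $8.80. Traveler owes $1,640.80 (running OOP $1,640.80).
#2 ($950): deductible already satisfied, so traveler's share is 40% × $950 = $380. Traveler owes $380 (running OOP $2,020.80).
#3 ($11,236): 40% coinsurance on $11,236 = $4,494.40. OOP would hit $6,515.20 > $4,250, so the cap limits the traveler to $4,250 − $2,020.80 = $2,229.20.

$2,229.20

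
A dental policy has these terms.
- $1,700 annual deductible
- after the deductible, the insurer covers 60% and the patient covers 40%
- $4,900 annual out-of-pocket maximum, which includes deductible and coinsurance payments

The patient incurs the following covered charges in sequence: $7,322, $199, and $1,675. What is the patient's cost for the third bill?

$670

#1 ($7,322): deductible takes $1,700, $5,622 remains; coinsurance $5,622 × 40% = $2,248.80. Patient owes $3,948.80 (running OOP $3,948.80).
#2 ($199): deductible met; 40% of $199 = $79.60. Cost to patient: $79.60. OOP to date $4,028.40.
#3 ($1,675): deductible already satisfied, so patient's share is 40% × $1,675 = $670. Cost to patient: $670. OOP to date $4,698.40.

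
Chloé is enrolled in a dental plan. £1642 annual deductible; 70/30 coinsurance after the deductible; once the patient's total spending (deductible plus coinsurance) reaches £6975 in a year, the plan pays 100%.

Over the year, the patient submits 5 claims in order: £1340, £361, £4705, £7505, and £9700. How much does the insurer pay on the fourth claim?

Bill 1, £1340: all of it applies to the deductible. Cost to patient: £1340. OOP to date £1340. Insurer: £1340 − £1340 = £0.
Bill 2, £361: £302 to deductible, leaving £59; 30% of £59 = £17.70. Cost to patient: £319.70. OOP to date £1659.70. Insurer: £361 − £319.70 = £41.30.
Bill 3, £4705: deductible met; 30% of £4705 = £1411.50. Patient pays £1411.50; OOP now £3071.20. Insurer: £4705 − £1411.50 = £3293.50.
Bill 4, £7505: deductible already satisfied, so patient's share is 30% × £7505 = £2251.50. Patient pays £2251.50; OOP now £5322.70. Insurer: £7505 − £2251.50 = £5253.50.

£5253.50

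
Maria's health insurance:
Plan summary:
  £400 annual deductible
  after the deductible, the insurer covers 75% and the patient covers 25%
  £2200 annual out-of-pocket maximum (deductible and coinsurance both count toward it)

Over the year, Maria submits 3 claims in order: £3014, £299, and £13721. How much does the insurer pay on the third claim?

£12649.25

Claim 1 (£3014): deductible takes £400, £2614 remains; 25% of £2614 = £653.50. Cost to patient: £1053.50. OOP to date £1053.50. Insurer: £3014 − £1053.50 = £1960.50.
Claim 2 (£299): 25% coinsurance on £299 = £74.75. Patient owes £74.75 (running OOP £1128.25). Plan pays £299 − £74.75 = £224.25.
Claim 3 (£13721): 25% coinsurance on £13721 = £3430.25. Adding that to £1128.25 gives £4558.50, past the £2200 cap; patient pays only £2200 − £1128.25 = £1071.75. Plan pays £13721 − £1071.75 = £12649.25.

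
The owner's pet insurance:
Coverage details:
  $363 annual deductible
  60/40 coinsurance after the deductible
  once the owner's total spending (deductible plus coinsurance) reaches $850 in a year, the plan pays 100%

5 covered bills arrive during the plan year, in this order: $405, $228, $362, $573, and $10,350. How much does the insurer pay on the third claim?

$217.20

#1 ($405): $363 finishes the deductible; $42 goes to coinsurance; owner's 40% is $16.80. Owner pays $379.80; OOP now $379.80. Insurer: $405 − $379.80 = $25.20.
#2 ($228): deductible met; 40% of $228 = $91.20. Owner owes $91.20 (running OOP $471). Insurer: $228 − $91.20 = $136.80.
#3 ($362): deductible met; 40% of $362 = $144.80. Cost to owner: $144.80. OOP to date $615.80. Plan pays $362 − $144.80 = $217.20.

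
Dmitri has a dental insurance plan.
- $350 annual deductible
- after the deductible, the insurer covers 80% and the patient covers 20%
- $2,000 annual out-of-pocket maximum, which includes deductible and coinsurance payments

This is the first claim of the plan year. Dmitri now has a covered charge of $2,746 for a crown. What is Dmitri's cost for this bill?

The full $350 deductible is still open; $350 of this bill applies to it.
The remaining $2,396 (= $2,746 − $350) moves to coinsurance.
20% of $2,396 = $479.20 falls to the patient.
So the patient owes $350 + $479.20 = $829.20 before any cap.
Total out-of-pocket so far would be $0 + $829.20 = $829.20, below the $2,000 cap — no reduction.

$829.20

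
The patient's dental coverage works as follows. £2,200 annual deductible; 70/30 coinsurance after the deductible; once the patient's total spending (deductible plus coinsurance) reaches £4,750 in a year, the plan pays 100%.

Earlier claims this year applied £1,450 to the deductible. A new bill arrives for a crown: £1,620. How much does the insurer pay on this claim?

Deductible still to meet: £2,200 − £1,450 = £750.
After the £750 deductible portion, £1,620 − £750 = £870 is subject to coinsurance.
Patient's 30% share of £870 is £261.
Patient responsibility before any cap: £750 + £261 = £1,011.
Year-to-date out-of-pocket becomes £1,450 + £1,011 = £2,461, still under the £4,750 maximum, so no cap applies.
The plan picks up £1,620 − £1,011 = £609.

£609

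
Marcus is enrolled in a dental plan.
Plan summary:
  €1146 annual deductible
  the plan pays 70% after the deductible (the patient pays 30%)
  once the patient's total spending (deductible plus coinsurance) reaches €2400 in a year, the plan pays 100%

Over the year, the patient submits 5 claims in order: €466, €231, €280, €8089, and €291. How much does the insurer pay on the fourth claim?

€6666

#1 (€466): all of it applies to the deductible. Patient pays €466; OOP now €466. Plan pays €466 − €466 = €0.
#2 (€231): all of it applies to the deductible. Cost to patient: €231. OOP to date €697. Plan pays €231 − €231 = €0.
#3 (€280): fully absorbed by the deductible. Patient owes €280 (running OOP €977). Plan pays €280 − €280 = €0.
#4 (€8089): deductible takes €169, €7920 remains; coinsurance €7920 × 30% = €2376. Deductible plus coinsurance: €169 + €2376 = €2545. Adding that to €977 gives €3522, past the €2400 cap; patient pays only €2400 − €977 = €1423. Insurer: €8089 − €1423 = €6666.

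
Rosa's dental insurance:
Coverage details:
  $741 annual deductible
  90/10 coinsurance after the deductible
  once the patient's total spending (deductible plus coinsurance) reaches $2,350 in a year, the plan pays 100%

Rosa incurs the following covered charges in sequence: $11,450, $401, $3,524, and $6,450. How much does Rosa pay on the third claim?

#1 ($11,450): deductible takes $741, $10,709 remains; coinsurance $10,709 × 10% = $1,070.90. Cost to patient: $1,811.90. OOP to date $1,811.90.
#2 ($401): 10% coinsurance on $401 = $40.10. Patient owes $40.10 (running OOP $1,852).
#3 ($3,524): deductible met; 10% of $3,524 = $352.40. Cost to patient: $352.40. OOP to date $2,204.40.

$352.40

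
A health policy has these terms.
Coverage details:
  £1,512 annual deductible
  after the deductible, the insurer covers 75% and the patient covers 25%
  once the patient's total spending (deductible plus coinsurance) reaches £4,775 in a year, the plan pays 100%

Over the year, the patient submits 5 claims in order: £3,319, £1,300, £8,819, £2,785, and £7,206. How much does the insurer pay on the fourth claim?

#1 (£3,319): deductible takes £1,512, £1,807 remains; patient's 25% is £451.75. Patient pays £1,963.75; OOP now £1,963.75. Plan pays £3,319 − £1,963.75 = £1,355.25.
#2 (£1,300): 25% coinsurance on £1,300 = £325. Patient pays £325; OOP now £2,288.75. Plan pays £1,300 − £325 = £975.
#3 (£8,819): deductible met; 25% of £8,819 = £2,204.75. Patient owes £2,204.75 (running OOP £4,493.50). Insurer: £8,819 − £2,204.75 = £6,614.25.
#4 (£2,785): 25% coinsurance on £2,785 = £696.25. Adding that to £4,493.50 gives £5,189.75, past the £4,775 cap; patient pays only £4,775 − £4,493.50 = £281.50. Insurer: £2,785 − £281.50 = £2,503.50.

£2,503.50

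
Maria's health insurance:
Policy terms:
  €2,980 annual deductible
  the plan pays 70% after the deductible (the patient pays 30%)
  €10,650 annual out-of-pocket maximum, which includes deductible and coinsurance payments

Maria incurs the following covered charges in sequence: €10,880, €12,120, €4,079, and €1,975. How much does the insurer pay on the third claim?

€2,855.30

Claim 1 (€10,880): €2,980 to deductible, leaving €7,900; 30% of €7,900 = €2,370. Patient owes €5,350 (running OOP €5,350). Plan pays €10,880 − €5,350 = €5,530.
Claim 2 (€12,120): deductible already satisfied, so patient's share is 30% × €12,120 = €3,636. Patient pays €3,636; OOP now €8,986. Insurer: €12,120 − €3,636 = €8,484.
Claim 3 (€4,079): deductible met; 30% of €4,079 = €1,223.70. Patient pays €1,223.70; OOP now €10,209.70. Plan pays €4,079 − €1,223.70 = €2,855.30.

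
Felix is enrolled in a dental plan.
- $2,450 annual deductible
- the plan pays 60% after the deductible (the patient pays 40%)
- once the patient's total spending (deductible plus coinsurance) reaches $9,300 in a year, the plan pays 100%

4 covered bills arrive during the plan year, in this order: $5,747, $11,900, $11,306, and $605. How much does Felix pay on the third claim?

$771.20

Claim 1 — $5,747: deductible takes $2,450, $3,297 remains; coinsurance $3,297 × 40% = $1,318.80. Patient pays $3,768.80; OOP now $3,768.80.
Claim 2 — $11,900: deductible already satisfied, so patient's share is 40% × $11,900 = $4,760. Cost to patient: $4,760. OOP to date $8,528.80.
Claim 3 — $11,306: 40% coinsurance on $11,306 = $4,522.40. OOP would hit $13,051.20 > $9,300, so the cap limits the patient to $9,300 − $8,528.80 = $771.20.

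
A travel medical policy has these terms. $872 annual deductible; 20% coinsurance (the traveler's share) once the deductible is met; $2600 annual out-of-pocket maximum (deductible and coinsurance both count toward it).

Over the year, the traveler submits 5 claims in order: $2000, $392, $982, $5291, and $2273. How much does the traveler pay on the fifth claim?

$169.40

#1 ($2000): $872 finishes the deductible; $1128 goes to coinsurance; traveler's 20% is $225.60. Cost to traveler: $1097.60. OOP to date $1097.60.
#2 ($392): deductible met; 20% of $392 = $78.40. Cost to traveler: $78.40. OOP to date $1176.
#3 ($982): deductible met; 20% of $982 = $196.40. Traveler owes $196.40 (running OOP $1372.40).
#4 ($5291): deductible already satisfied, so traveler's share is 20% × $5291 = $1058.20. Traveler owes $1058.20 (running OOP $2430.60).
#5 ($2273): 20% coinsurance on $2273 = $454.60. Adding that to $2430.60 gives $2885.20, past the $2600 cap; traveler pays only $2600 − $2430.60 = $169.40.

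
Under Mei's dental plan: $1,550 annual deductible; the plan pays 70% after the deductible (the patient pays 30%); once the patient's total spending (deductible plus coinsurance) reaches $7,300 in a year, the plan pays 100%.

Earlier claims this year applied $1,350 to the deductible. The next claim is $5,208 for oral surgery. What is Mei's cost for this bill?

$1,702.40

Deductible still to meet: $1,550 − $1,350 = $200.
After the $200 deductible portion, $5,208 − $200 = $5,008 is subject to coinsurance.
Coinsurance: $5,008 × 30% = $1,502.40.
So the patient owes $200 + $1,502.40 = $1,702.40 before any cap.
Cumulative spending $1,350 + $1,702.40 = $3,052.40 stays under the $7,300 maximum.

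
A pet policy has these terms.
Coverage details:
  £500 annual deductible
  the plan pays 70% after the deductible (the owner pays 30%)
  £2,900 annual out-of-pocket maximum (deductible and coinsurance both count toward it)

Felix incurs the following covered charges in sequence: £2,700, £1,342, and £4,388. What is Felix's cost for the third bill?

#1 (£2,700): £500 finishes the deductible; £2,200 goes to coinsurance; owner's 30% is £660. Owner owes £1,160 (running OOP £1,160).
#2 (£1,342): 30% coinsurance on £1,342 = £402.60. Owner pays £402.60; OOP now £1,562.60.
#3 (£4,388): deductible met; 30% of £4,388 = £1,316.40. Owner owes £1,316.40 (running OOP £2,879).

£1,316.40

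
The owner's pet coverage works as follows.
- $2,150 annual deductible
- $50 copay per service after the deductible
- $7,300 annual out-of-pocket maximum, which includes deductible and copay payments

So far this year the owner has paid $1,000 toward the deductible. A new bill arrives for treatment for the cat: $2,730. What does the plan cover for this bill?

$1,000 of the $2,150 deductible is already met, leaving $1,150.
After the $1,150 deductible portion, $2,730 − $1,150 = $1,580 is subject to the copay.
Copay on this service: $50.
That puts the owner's cost at $1,150 + $50 = $1,200 before any cap.
Year-to-date out-of-pocket becomes $1,000 + $1,200 = $2,200, still under the $7,300 maximum, so no cap applies.
The plan picks up $2,730 − $1,200 = $1,530.

$1,530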